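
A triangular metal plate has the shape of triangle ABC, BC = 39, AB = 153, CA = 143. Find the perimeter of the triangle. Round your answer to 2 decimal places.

335.00

Perimeter = 39 + 143 + 153 = 335.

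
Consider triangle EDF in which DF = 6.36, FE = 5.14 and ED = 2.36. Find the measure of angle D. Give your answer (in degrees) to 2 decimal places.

By the law of cosines, cos D = (ED² + DF² − FE²) / (2·ED·DF) ≈ 0.65290, so ∠D ≈ 49.24°.

49.24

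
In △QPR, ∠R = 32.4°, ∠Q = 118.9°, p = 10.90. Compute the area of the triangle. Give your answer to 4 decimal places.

area ≈ 58.0287

The third angle is ∠P = 180° − ∠R − ∠Q = 28.70°.
Law of sines: q = p·sin Q/sin P ≈ 19.871.
Law of sines: r = p·sin R/sin P ≈ 12.162.
Area = ½·p·q·sin R ≈ 58.029.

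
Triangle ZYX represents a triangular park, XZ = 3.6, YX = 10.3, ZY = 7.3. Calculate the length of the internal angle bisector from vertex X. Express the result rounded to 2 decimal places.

t_X ≈ 5.18

By the law of cosines, cos X = (YX² + XZ² − ZY²) / (2·YX·XZ) ≈ 0.88673, so ∠X ≈ 0.481 rad.
The bisector from X has length 2·YX·XZ·cos(∠X/2)/(YX+XZ) ≈ 5.182.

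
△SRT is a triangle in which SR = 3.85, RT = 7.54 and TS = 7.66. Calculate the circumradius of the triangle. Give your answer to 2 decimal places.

3.93

By the law of cosines, cos S = (TS² + SR² − RT²) / (2·TS·SR) ≈ 0.28223, so ∠S ≈ 73.61°.
Circumradius = RT/(2 sin S) ≈ 3.9298.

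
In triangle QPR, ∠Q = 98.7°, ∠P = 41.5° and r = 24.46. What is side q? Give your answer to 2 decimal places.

37.77

The third angle is ∠R = 180° − ∠Q − ∠P = 39.80°.
Law of sines: q = r·sin Q/sin R ≈ 37.773.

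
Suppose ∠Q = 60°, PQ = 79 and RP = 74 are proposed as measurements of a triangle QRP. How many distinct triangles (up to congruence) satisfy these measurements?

PQ·sin Q = 79·sin(60°) ≈ 68.42.
Since PQ sin Q < RP < PQ (68.42 < 74 < 79), two triangles exist.

2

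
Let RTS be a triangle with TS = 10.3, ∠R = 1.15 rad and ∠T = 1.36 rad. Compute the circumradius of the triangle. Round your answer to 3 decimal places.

The third angle is ∠S = π − ∠R − ∠T = 0.632 rad.
Law of sines: SR = TS·sin T/sin R ≈ 11.035.
Law of sines: RT = TS·sin S/sin R ≈ 6.6627.
Circumradius = TS/(2 sin R) ≈ 5.6422.

5.642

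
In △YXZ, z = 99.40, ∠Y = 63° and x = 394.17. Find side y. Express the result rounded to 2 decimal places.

By the law of cosines, y² = x² + z² − 2·x·z·cos Y = 1.2968e+05, so y ≈ 360.1.

360.10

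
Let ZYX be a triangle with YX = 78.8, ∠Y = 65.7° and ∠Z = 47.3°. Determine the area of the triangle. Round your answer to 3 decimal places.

The third angle is ∠X = 180° − ∠Z − ∠Y = 67.00°.
Law of sines: XZ = YX·sin Y/sin Z ≈ 97.724.
Law of sines: ZY = YX·sin X/sin Z ≈ 98.7.
Area = ½·YX·XZ·sin X ≈ 3544.2.

area ≈ 3544.233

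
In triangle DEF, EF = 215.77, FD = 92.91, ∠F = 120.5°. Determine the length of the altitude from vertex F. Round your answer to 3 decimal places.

h_F ≈ 62.848

By the law of cosines, DE² = EF² + FD² − 2·EF·FD·cos F = 75538, so DE ≈ 274.84.
Area = ½·EF·FD·sin F ≈ 8636.6.
The altitude from F has length 2·area/DE ≈ 62.848.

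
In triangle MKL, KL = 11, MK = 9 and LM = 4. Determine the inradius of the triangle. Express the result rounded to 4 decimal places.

Semiperimeter s = (11 + 4 + 9)/2 = 12.
Heron's formula: area = √(12·1·8·3) ≈ 16.971.
Inradius = area/s = 16.971/12 ≈ 1.4142.

r ≈ 1.4142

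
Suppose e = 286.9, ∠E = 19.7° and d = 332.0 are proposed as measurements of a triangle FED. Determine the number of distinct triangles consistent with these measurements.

2

d·sin E = 332.0·sin(19.7°) ≈ 111.9.
Since d sin E < e < d (111.9 < 286.9 < 332.0), two triangles exist.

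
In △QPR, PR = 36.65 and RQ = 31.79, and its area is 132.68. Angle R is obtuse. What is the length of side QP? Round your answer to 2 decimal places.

From area = ½·PR·RQ·sin R, we get sin R = 2·area/(PR·RQ) ≈ 0.22776.
Taking the obtuse solution, ∠R ≈ 166.83°.
Law of cosines then gives QP ≈ 67.991.

67.99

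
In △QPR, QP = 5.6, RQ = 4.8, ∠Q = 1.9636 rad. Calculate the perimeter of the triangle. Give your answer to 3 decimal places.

By the law of cosines, PR² = RQ² + QP² − 2·RQ·QP·cos Q = 74.978, so PR ≈ 8.659.
Semiperimeter s = (8.659+4.8+5.6)/2 = 9.5295.
Perimeter = 8.659 + 4.8 + 5.6 = 19.059.

perimeter ≈ 19.059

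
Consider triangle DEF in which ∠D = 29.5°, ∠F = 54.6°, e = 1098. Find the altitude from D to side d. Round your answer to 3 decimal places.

The third angle is ∠E = 180° − ∠F − ∠D = 95.90°.
Law of sines: d = e·sin D/sin E ≈ 543.56.
Law of sines: f = e·sin F/sin E ≈ 899.78.
Area = ½·e·d·sin F ≈ 2.4325e+05.
The altitude from D has length 2·area/d ≈ 895.01.

h_D ≈ 895.010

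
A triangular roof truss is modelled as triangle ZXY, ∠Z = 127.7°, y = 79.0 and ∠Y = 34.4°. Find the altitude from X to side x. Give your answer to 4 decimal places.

The third angle is ∠X = 180° − ∠Y − ∠Z = 17.90°.
Law of sines: z = y·sin Z/sin Y ≈ 110.64.
Law of sines: x = y·sin X/sin Y ≈ 42.978.
Area = ½·y·z·sin X ≈ 1343.2.
The altitude from X has length 2·area/x ≈ 62.507.

62.5067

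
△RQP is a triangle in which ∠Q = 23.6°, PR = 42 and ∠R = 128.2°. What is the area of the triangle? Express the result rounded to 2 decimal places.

The third angle is ∠P = 180° − ∠R − ∠Q = 28.20°.
Law of sines: QP = PR·sin R/sin Q ≈ 82.443.
Law of sines: RQ = PR·sin P/sin Q ≈ 49.575.
Area = ½·PR·QP·sin P ≈ 818.13.

818.13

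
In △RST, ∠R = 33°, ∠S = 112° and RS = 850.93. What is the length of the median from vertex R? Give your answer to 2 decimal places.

The third angle is ∠T = 180° − ∠R − ∠S = 35.00°.
Law of sines: ST = RS·sin R/sin T ≈ 808.
Law of sines: TR = RS·sin S/sin T ≈ 1375.5.
Median from R: ½√(2·TR² + 2·RS² − ST²) ≈ 1070.

1069.98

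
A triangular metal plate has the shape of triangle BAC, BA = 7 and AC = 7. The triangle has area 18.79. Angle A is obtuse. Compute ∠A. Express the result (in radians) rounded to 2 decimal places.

∠A ≈ 2.27 rad

From area = ½·BA·AC·sin A, we get sin A = 2·area/(BA·AC) ≈ 0.76694.
Taking the obtuse solution, ∠A ≈ 2.268 rad.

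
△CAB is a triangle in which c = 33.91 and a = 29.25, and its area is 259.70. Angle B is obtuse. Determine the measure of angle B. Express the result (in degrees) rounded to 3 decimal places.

148.422

From area = ½·c·a·sin B, we get sin B = 2·area/(c·a) ≈ 0.52366.
Taking the obtuse solution, ∠B ≈ 148.42°.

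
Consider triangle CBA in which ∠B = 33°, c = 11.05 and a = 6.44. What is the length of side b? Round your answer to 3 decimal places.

By the law of cosines, b² = a² + c² − 2·a·c·cos B = 44.213, so b ≈ 6.6493.

6.649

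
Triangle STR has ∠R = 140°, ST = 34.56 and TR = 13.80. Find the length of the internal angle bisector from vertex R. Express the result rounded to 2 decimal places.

Law of sines: sin S = TR·sin R/ST ≈ 0.25667.
Since ST ≥ TR, only the acute value applies: ∠S ≈ 14.87°.
Then ∠T = 180° − ∠R − ∠S ≈ 25.13°.
Law of sines gives RS = ST·sin T/sin R ≈ 22.831.
The bisector from R has length 2·TR·RS·cos(∠R/2)/(TR+RS) ≈ 5.8835.

5.88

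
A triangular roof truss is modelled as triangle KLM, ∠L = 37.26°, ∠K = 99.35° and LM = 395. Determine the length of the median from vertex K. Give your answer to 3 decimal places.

The third angle is ∠M = 180° − ∠K − ∠L = 43.39°.
Law of sines: MK = LM·sin L/sin K ≈ 242.37.
Law of sines: KL = LM·sin M/sin K ≈ 275.
Median from K: ½√(2·MK² + 2·KL² − LM²) ≈ 167.86.

167.862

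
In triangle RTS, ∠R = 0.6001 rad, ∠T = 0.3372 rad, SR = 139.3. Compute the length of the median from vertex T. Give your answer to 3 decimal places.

The third angle is ∠S = π − ∠R − ∠T = 2.2043 rad.
Law of sines: TS = SR·sin R/sin T ≈ 237.77.
Law of sines: RT = SR·sin S/sin T ≈ 339.34.
Median from T: ½√(2·RT² + 2·TS² − SR²) ≈ 284.59.

284.594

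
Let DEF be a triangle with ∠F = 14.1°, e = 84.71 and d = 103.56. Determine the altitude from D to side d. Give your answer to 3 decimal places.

h_D ≈ 20.637

By the law of cosines, f² = d² + e² − 2·d·e·cos F = 883.92, so f ≈ 29.731.
Area = ½·d·e·sin F ≈ 1068.6.
The altitude from D has length 2·area/d ≈ 20.637.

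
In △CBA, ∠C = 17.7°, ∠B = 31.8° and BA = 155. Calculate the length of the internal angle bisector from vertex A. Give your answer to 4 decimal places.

t_A ≈ 82.3004

The third angle is ∠A = 180° − ∠C − ∠B = 130.50°.
Law of sines: AC = BA·sin B/sin C ≈ 268.65.
Law of sines: CB = BA·sin A/sin C ≈ 387.66.
The bisector from A has length 2·BA·AC·cos(∠A/2)/(BA+AC) ≈ 82.3.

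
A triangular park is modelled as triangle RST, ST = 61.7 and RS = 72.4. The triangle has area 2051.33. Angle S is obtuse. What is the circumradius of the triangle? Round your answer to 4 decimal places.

From area = ½·RS·ST·sin S, we get sin S = 2·area/(RS·ST) ≈ 0.91842.
Taking the obtuse solution, ∠S ≈ 113.30°.
Law of cosines then gives TR ≈ 112.17.
Circumradius = TR/(2 sin S) ≈ 61.069.

61.0690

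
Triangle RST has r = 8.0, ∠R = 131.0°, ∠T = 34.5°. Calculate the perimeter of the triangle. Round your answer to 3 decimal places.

The third angle is ∠S = 180° − ∠T − ∠R = 14.50°.
Law of sines: s = r·sin S/sin R ≈ 2.6541.
Law of sines: t = r·sin T/sin R ≈ 6.004.
Semiperimeter p = (8+2.6541+6.004)/2 = 8.329.
Perimeter = 8 + 2.6541 + 6.004 = 16.658.

16.658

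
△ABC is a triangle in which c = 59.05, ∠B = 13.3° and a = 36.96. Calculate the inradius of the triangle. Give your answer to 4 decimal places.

r ≈ 4.1629

By the law of cosines, b² = c² + a² − 2·c·a·cos B = 605.04, so b ≈ 24.598.
Area = ½·c·a·sin B ≈ 251.04.
Semiperimeter s = (36.96+24.598+59.05)/2 = 60.304.
Inradius = area/s = 251.04/60.304 ≈ 4.1629.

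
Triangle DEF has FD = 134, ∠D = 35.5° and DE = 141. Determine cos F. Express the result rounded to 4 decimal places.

0.2284

By the law of cosines, EF² = FD² + DE² − 2·FD·DE·cos D = 7073.2, so EF ≈ 84.102.
Law of cosines again: cos F = (EF² + FD² − DE²)/(2·EF·FD) ≈ 0.22841, so ∠F ≈ 76.80°.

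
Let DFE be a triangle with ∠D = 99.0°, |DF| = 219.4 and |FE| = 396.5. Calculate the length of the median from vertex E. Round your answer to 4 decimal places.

Law of sines: sin E = |DF|·sin D/|FE| ≈ 0.54653.
Since |FE| ≥ |DF|, only the acute value applies: ∠E ≈ 33.13°.
Then ∠F = 180° − ∠D − ∠E ≈ 47.87°.
Law of sines gives |ED| = |FE|·sin F/sin D ≈ 297.72.
Median from E: ½√(2·|FE|² + 2·|ED|² − |DF|²) ≈ 333.

333.0039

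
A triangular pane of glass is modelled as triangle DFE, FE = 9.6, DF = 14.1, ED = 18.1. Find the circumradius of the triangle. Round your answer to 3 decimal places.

By the law of cosines, cos D = (ED² + DF² − FE²) / (2·ED·DF) ≈ 0.85079, so ∠D ≈ 31.70°.
Circumradius = FE/(2 sin D) ≈ 9.134.

R ≈ 9.134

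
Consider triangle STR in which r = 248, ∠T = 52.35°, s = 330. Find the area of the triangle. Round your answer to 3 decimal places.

32398.692

Area = ½·r·s·sin T ≈ 32399.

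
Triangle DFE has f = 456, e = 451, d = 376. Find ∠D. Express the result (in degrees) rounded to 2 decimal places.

∠D ≈ 48.98°

By the law of cosines, cos D = (f² + e² − d²) / (2·f·e) ≈ 0.65634, so ∠D ≈ 48.98°.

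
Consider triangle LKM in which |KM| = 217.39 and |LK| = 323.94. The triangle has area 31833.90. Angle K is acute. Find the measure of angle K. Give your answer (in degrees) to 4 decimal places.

From area = ½·|LK|·|KM|·sin K, we get sin K = 2·area/(|LK|·|KM|) ≈ 0.90410.
Taking the acute solution, ∠K ≈ 64.70°.

64.7021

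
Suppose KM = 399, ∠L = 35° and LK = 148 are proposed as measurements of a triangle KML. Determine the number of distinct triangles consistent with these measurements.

LK·sin L = 148·sin(35°) ≈ 84.89.
Since KM ≥ LK, exactly one triangle exists.

1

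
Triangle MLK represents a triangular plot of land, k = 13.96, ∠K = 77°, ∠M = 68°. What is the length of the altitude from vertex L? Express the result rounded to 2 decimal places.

The third angle is ∠L = 180° − ∠K − ∠M = 35.00°.
Law of sines: m = k·sin M/sin K ≈ 13.284.
Law of sines: l = k·sin L/sin K ≈ 8.2177.
Area = ½·k·m·sin L ≈ 53.183.
The altitude from L has length 2·area/l ≈ 12.943.

h_L ≈ 12.94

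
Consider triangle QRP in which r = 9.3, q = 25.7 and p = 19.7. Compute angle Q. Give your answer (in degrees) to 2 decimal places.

By the law of cosines, cos Q = (r² + p² − q²) / (2·r·p) ≈ -0.50737, so ∠Q ≈ 120.49°.

∠Q ≈ 120.49°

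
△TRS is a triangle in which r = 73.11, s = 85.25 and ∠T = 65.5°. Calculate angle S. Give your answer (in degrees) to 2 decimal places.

∠S ≈ 64.05°

By the law of cosines, t² = r² + s² − 2·r·s·cos T = 7443.4, so t ≈ 86.275.
Law of cosines again: cos S = (t² + r² − s²)/(2·t·r) ≈ 0.43764, so ∠S ≈ 64.05°.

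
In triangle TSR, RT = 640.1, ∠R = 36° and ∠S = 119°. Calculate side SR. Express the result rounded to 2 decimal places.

309.30

The third angle is ∠T = 180° − ∠S − ∠R = 25.00°.
Law of sines: SR = RT·sin T/sin S ≈ 309.3.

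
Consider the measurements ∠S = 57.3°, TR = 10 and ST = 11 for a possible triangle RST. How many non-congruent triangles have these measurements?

2

ST·sin S = 11·sin(57.3°) ≈ 9.257.
Since ST sin S < TR < ST (9.257 < 10 < 11), two triangles exist.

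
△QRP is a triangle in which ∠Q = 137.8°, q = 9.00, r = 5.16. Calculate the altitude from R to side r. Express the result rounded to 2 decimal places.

h_R ≈ 3.01

Law of sines: sin R = r·sin Q/q ≈ 0.38512.
Since q ≥ r, only the acute value applies: ∠R ≈ 22.65°.
Then ∠P = 180° − ∠Q − ∠R ≈ 19.55°.
Law of sines gives p = q·sin P/sin Q ≈ 4.4832.
Area = ½·q·r·sin P ≈ 7.7696.
The altitude from R has length 2·area/r ≈ 3.0115.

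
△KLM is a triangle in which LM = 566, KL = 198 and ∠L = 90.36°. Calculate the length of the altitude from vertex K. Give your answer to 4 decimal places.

197.9961

By the law of cosines, MK² = KL² + LM² − 2·KL·LM·cos L = 3.6097e+05, so MK ≈ 600.81.
Area = ½·KL·LM·sin L ≈ 56033.
The altitude from K has length 2·area/LM ≈ 198.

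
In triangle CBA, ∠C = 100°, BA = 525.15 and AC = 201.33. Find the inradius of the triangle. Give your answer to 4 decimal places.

Law of sines: sin B = AC·sin C/BA ≈ 0.37755.
Since BA ≥ AC, only the acute value applies: ∠B ≈ 22.18°.
Then ∠A = 180° − ∠C − ∠B ≈ 57.82°.
Law of sines gives CB = BA·sin A/sin C ≈ 451.32.
Area = ½·BA·AC·sin A ≈ 44742.
Semiperimeter s = (525.15+201.33+451.32)/2 = 588.9.
Inradius = area/s = 44742/588.9 ≈ 75.976.

75.9756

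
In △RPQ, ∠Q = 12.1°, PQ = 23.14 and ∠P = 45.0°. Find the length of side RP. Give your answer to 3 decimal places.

The third angle is ∠R = 180° − ∠P − ∠Q = 122.90°.
Law of sines: RP = PQ·sin Q/sin R ≈ 5.7771.

5.777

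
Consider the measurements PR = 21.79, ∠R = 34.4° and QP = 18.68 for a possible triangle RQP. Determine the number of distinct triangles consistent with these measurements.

2

PR·sin R = 21.79·sin(34.4°) ≈ 12.31.
Since PR sin R < QP < PR (12.31 < 18.68 < 21.79), two triangles exist.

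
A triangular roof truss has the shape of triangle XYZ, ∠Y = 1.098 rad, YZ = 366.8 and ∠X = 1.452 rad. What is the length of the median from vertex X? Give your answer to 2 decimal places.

m_X ≈ 204.12

The third angle is ∠Z = π − ∠X − ∠Y = 0.592 rad.
Law of sines: ZX = YZ·sin Y/sin X ≈ 328.88.
Law of sines: XY = YZ·sin Z/sin X ≈ 206.01.
Median from X: ½√(2·ZX² + 2·XY² − YZ²) ≈ 204.12.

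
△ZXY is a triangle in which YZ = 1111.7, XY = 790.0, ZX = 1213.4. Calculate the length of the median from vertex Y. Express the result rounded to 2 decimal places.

749.60

Median from Y: ½√(2·XY² + 2·YZ² − ZX²) ≈ 749.6.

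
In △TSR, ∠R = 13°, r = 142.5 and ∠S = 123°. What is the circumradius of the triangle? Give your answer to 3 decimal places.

316.736

The third angle is ∠T = 180° − ∠S − ∠R = 44.00°.
Law of sines: t = r·sin T/sin R ≈ 440.05.
Law of sines: s = r·sin S/sin R ≈ 531.27.
Circumradius = r/(2 sin R) ≈ 316.74.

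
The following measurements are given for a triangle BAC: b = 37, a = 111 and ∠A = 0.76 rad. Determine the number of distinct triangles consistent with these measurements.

b·sin A = 37·sin(0.76 rad) ≈ 25.49.
Since a ≥ b, exactly one triangle exists.

1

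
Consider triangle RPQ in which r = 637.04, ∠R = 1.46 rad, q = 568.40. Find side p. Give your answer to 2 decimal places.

Law of sines: sin Q = q·sin R/r ≈ 0.88678.
Since r ≥ q, only the acute value applies: ∠Q ≈ 1.090 rad.
Then ∠P = π − ∠R − ∠Q ≈ 0.591 rad.
Law of sines gives p = r·sin P/sin R ≈ 357.28.

357.28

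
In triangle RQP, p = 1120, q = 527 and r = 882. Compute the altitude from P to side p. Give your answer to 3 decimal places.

405.417

Semiperimeter s = (882 + 527 + 1120)/2 = 1264.5.
Heron's formula: area = √(1264.5·382.5·737.5·144.5) ≈ 2.2703e+05.
The altitude from P has length 2·area/p ≈ 405.42.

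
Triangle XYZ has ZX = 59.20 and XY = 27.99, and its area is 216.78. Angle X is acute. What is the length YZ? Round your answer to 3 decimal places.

33.008

From area = ½·ZX·XY·sin X, we get sin X = 2·area/(ZX·XY) ≈ 0.26165.
Taking the acute solution, ∠X ≈ 15.17°.
Law of cosines then gives YZ ≈ 33.008.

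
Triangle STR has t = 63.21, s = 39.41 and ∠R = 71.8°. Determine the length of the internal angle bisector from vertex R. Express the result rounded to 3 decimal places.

39.328

By the law of cosines, r² = s² + t² − 2·s·t·cos R = 3992.5, so r ≈ 63.186.
The bisector from R has length 2·s·t·cos(∠R/2)/(s+t) ≈ 39.328.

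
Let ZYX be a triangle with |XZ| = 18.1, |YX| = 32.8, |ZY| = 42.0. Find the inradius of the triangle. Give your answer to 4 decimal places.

Semiperimeter s = (32.8 + 18.1 + 42)/2 = 46.45.
Heron's formula: area = √(46.45·13.65·28.35·4.45) ≈ 282.82.
Inradius = area/s = 282.82/46.45 ≈ 6.0888.

6.0888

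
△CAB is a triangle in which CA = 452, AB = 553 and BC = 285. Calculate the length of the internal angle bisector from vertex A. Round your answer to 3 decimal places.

By the law of cosines, cos A = (CA² + AB² − BC²) / (2·CA·AB) ≈ 0.85793, so ∠A ≈ 30.92°.
The bisector from A has length 2·CA·AB·cos(∠A/2)/(CA+AB) ≈ 479.43.

t_A ≈ 479.432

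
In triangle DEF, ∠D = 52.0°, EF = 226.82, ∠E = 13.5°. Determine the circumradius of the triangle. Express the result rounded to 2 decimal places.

The third angle is ∠F = 180° − ∠D − ∠E = 114.50°.
Law of sines: FD = EF·sin E/sin D ≈ 67.195.
Law of sines: DE = EF·sin F/sin D ≈ 261.92.
Circumradius = EF/(2 sin D) ≈ 143.92.

143.92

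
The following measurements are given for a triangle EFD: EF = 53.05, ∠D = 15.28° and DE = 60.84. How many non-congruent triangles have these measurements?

2

DE·sin D = 60.84·sin(15.28°) ≈ 16.03.
Since DE sin D < EF < DE (16.03 < 53.05 < 60.84), two triangles exist.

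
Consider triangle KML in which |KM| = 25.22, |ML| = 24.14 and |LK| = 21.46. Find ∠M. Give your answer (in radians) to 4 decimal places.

0.8986

By the law of cosines, cos M = (|KM|² + |ML|² − |LK|²) / (2·|KM|·|ML|) ≈ 0.62274, so ∠M ≈ 0.899 rad.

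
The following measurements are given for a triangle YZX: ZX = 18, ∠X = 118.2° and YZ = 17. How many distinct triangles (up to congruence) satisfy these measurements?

ZX·sin X = 18·sin(118.2°) ≈ 15.86.
Since ∠X is not acute, a triangle exists only if YZ > ZX; here YZ ≤ ZX, so there is no triangle.

0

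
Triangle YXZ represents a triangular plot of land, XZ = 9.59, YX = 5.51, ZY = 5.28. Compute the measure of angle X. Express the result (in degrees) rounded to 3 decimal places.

∠X ≈ 26.656°

By the law of cosines, cos X = (YX² + XZ² − ZY²) / (2·YX·XZ) ≈ 0.89372, so ∠X ≈ 26.66°.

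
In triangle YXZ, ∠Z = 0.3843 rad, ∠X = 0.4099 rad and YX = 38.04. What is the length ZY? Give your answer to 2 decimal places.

The third angle is ∠Y = π − ∠X − ∠Z = 2.3474 rad.
Law of sines: ZY = YX·sin X/sin Z ≈ 40.435.

40.44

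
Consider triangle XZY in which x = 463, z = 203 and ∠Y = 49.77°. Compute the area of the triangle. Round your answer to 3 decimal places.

35878.325

Area = ½·x·z·sin Y ≈ 35878.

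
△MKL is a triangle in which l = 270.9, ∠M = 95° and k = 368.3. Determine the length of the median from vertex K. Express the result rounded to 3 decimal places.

By the law of cosines, m² = k² + l² − 2·k·l·cos M = 2.2642e+05, so m ≈ 475.84.
Median from K: ½√(2·l² + 2·m² − k²) ≈ 340.58.

m_K ≈ 340.579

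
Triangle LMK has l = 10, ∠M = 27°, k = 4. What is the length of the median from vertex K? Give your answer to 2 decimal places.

m_K ≈ 8.27

By the law of cosines, m² = k² + l² − 2·k·l·cos M = 44.719, so m ≈ 6.6873.
Median from K: ½√(2·l² + 2·m² − k²) ≈ 8.268.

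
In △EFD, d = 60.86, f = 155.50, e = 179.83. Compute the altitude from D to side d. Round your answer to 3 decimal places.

Semiperimeter s = (179.83 + 155.5 + 60.86)/2 = 198.1.
Heron's formula: area = √(198.1·18.265·42.595·137.24) ≈ 4598.9.
The altitude from D has length 2·area/d ≈ 151.13.

h_D ≈ 151.132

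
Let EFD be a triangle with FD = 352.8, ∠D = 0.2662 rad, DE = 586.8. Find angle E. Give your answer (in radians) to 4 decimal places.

0.3602

By the law of cosines, EF² = FD² + DE² − 2·FD·DE·cos D = 69340, so EF ≈ 263.32.
Law of cosines again: cos E = (DE² + EF² − FD²)/(2·DE·EF) ≈ 0.93583, so ∠E ≈ 0.3602 rad.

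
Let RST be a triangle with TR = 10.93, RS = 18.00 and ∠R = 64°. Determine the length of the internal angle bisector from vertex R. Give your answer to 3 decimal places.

By the law of cosines, ST² = TR² + RS² − 2·TR·RS·cos R = 270.97, so ST ≈ 16.461.
The bisector from R has length 2·TR·RS·cos(∠R/2)/(TR+RS) ≈ 11.534.

t_R ≈ 11.534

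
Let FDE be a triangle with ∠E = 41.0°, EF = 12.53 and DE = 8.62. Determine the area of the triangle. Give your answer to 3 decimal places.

Area = ½·DE·EF·sin E ≈ 35.43.

area ≈ 35.430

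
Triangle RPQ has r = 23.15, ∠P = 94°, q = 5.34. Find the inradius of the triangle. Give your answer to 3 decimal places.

2.344

By the law of cosines, p² = q² + r² − 2·q·r·cos P = 581.68, so p ≈ 24.118.
Area = ½·q·r·sin P ≈ 61.66.
Semiperimeter s = (23.15+24.118+5.34)/2 = 26.304.
Inradius = area/s = 61.66/26.304 ≈ 2.3441.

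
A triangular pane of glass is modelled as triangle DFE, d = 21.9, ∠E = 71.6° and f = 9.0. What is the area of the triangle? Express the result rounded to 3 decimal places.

Area = ½·d·f·sin E ≈ 93.512.

93.512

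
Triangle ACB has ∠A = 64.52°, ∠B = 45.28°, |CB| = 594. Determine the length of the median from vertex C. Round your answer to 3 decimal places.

m_C ≈ 435.770

The third angle is ∠C = 180° − ∠B − ∠A = 70.20°.
Law of sines: |BA| = |CB|·sin C/sin A ≈ 619.1.
Law of sines: |AC| = |CB|·sin B/sin A ≈ 467.54.
Median from C: ½√(2·|AC|² + 2·|CB|² − |BA|²) ≈ 435.77.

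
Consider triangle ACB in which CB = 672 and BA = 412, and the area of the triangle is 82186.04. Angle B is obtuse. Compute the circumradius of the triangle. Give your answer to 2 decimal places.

R ≈ 869.91

From area = ½·CB·BA·sin B, we get sin B = 2·area/(CB·BA) ≈ 0.59369.
Taking the obtuse solution, ∠B ≈ 143.58°.
Law of cosines then gives AC ≈ 1032.9.
Circumradius = AC/(2 sin B) ≈ 869.91.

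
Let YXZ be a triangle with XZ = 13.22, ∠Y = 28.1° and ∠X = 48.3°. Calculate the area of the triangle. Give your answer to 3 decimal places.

The third angle is ∠Z = 180° − ∠Y − ∠X = 103.60°.
Law of sines: ZY = XZ·sin X/sin Y ≈ 20.956.
Law of sines: YX = XZ·sin Z/sin Y ≈ 27.28.
Area = ½·XZ·ZY·sin Z ≈ 134.64.

134.636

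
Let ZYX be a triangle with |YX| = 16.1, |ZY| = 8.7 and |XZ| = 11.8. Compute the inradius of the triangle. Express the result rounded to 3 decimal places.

Semiperimeter s = (16.1 + 11.8 + 8.7)/2 = 18.3.
Heron's formula: area = √(18.3·2.2·6.5·9.6) ≈ 50.122.
Inradius = area/s = 50.122/18.3 ≈ 2.7389.

2.739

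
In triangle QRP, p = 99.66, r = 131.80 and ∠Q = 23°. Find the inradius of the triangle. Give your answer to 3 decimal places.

17.862

By the law of cosines, q² = r² + p² − 2·r·p·cos Q = 3121.3, so q ≈ 55.869.
Area = ½·r·p·sin Q ≈ 2566.2.
Semiperimeter s = (55.869+131.8+99.66)/2 = 143.66.
Inradius = area/s = 2566.2/143.66 ≈ 17.862.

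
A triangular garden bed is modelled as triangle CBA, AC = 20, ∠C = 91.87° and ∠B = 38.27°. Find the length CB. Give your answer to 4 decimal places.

The third angle is ∠A = 180° − ∠C − ∠B = 49.86°.
Law of sines: CB = AC·sin A/sin B ≈ 24.686.

24.6855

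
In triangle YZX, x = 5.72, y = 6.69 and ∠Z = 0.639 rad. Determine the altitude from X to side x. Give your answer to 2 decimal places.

By the law of cosines, z² = x² + y² − 2·x·y·cos Z = 16.042, so z ≈ 4.0052.
Area = ½·x·y·sin Z ≈ 11.411.
The altitude from X has length 2·area/x ≈ 3.9899.

h_X ≈ 3.99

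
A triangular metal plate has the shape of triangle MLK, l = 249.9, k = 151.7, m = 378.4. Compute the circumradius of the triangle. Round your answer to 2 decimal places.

R ≈ 291.81

By the law of cosines, cos M = (l² + k² − m²) / (2·l·k) ≈ -0.76133, so ∠M ≈ 2.436 rad.
Circumradius = m/(2 sin M) ≈ 291.81.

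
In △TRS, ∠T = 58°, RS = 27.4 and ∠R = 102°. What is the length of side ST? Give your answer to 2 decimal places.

The third angle is ∠S = 180° − ∠T − ∠R = 20.00°.
Law of sines: ST = RS·sin R/sin T ≈ 31.603.

31.60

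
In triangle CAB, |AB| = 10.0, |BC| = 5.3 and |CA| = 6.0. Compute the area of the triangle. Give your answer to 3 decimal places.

Semiperimeter s = (10 + 5.3 + 6)/2 = 10.65.
Heron's formula: area = √(10.65·0.65·5.35·4.65) ≈ 13.123.

area ≈ 13.123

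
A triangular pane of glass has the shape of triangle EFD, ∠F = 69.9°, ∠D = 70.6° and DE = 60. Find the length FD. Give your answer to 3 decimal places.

40.640

The third angle is ∠E = 180° − ∠F − ∠D = 39.50°.
Law of sines: FD = DE·sin E/sin F ≈ 40.64.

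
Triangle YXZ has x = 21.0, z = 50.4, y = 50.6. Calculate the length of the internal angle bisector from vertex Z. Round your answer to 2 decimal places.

By the law of cosines, cos Z = (y² + x² − z²) / (2·y·x) ≈ 0.21701, so ∠Z ≈ 77.47°.
The bisector from Z has length 2·y·x·cos(∠Z/2)/(y+x) ≈ 23.154.

t_Z ≈ 23.15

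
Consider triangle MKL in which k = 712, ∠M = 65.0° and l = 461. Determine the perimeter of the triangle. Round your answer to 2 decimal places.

1837.85

By the law of cosines, m² = k² + l² − 2·k·l·cos M = 4.4203e+05, so m ≈ 664.85.
Semiperimeter s = (664.85+712+461)/2 = 918.93.
Perimeter = 664.85 + 712 + 461 = 1837.9.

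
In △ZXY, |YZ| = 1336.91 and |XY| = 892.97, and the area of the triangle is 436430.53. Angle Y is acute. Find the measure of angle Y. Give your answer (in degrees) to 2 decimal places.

From area = ½·|XY|·|YZ|·sin Y, we get sin Y = 2·area/(|XY|·|YZ|) ≈ 0.73115.
Taking the acute solution, ∠Y ≈ 46.98°.

∠Y ≈ 46.98°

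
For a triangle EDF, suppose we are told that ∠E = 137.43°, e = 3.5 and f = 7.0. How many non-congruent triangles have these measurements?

f·sin E = 7.0·sin(137.43°) ≈ 4.735.
Since ∠E is not acute, a triangle exists only if e > f; here e ≤ f, so there is no triangle.

0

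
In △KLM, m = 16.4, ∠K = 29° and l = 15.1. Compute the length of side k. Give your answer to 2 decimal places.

7.99

By the law of cosines, k² = l² + m² − 2·l·m·cos K = 63.788, so k ≈ 7.9868.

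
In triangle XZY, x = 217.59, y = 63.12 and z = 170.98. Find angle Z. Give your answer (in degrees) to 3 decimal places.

∠Z ≈ 36.449°

By the law of cosines, cos Z = (y² + x² − z²) / (2·y·x) ≈ 0.80439, so ∠Z ≈ 36.45°.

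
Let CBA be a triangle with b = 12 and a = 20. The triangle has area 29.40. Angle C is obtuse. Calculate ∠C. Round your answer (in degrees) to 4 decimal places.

From area = ½·b·a·sin C, we get sin C = 2·area/(b·a) ≈ 0.24500.
Taking the obtuse solution, ∠C ≈ 165.82°.

165.8182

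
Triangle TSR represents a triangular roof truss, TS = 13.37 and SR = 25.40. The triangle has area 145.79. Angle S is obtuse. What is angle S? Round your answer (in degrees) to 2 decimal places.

From area = ½·TS·SR·sin S, we get sin S = 2·area/(TS·SR) ≈ 0.85860.
Taking the obtuse solution, ∠S ≈ 120.84°.

120.84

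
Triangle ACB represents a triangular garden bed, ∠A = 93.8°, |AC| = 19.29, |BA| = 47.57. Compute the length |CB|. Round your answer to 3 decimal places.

By the law of cosines, |CB|² = |BA|² + |AC|² − 2·|BA|·|AC|·cos A = 2756.6, so |CB| ≈ 52.504.

52.504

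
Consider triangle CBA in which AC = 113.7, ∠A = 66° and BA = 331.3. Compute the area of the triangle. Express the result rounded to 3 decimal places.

area ≈ 17206.085

Area = ½·BA·AC·sin A ≈ 17206.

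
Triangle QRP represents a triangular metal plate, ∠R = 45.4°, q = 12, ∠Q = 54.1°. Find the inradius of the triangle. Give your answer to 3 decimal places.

3.360

The third angle is ∠P = 180° − ∠Q − ∠R = 80.50°.
Law of sines: r = q·sin R/sin Q ≈ 10.548.
Law of sines: p = q·sin P/sin Q ≈ 14.611.
Area = ½·q·r·sin P ≈ 62.42.
Semiperimeter s = (12+10.548+14.611)/2 = 18.579.
Inradius = area/s = 62.42/18.579 ≈ 3.3596.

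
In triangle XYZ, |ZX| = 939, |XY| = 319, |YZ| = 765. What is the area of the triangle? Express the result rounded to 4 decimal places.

Semiperimeter s = (765 + 939 + 319)/2 = 1011.5.
Heron's formula: area = √(1011.5·246.5·72.5·692.5) ≈ 1.1188e+05.

111884.5959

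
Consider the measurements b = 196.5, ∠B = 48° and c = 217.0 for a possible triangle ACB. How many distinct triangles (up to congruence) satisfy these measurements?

c·sin B = 217.0·sin(48°) ≈ 161.3.
Since c sin B < b < c (161.3 < 196.5 < 217.0), two triangles exist.

2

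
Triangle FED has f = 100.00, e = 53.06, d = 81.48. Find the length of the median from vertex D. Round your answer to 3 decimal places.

Median from D: ½√(2·f² + 2·e² − d²) ≈ 68.905.

68.905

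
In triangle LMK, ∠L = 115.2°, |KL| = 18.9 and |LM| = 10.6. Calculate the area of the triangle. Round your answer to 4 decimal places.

area ≈ 90.6365

Area = ½·|KL|·|LM|·sin L ≈ 90.637.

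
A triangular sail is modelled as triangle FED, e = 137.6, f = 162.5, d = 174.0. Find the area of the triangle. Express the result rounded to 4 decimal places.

10526.6151

Semiperimeter s = (162.5 + 137.6 + 174)/2 = 237.05.
Heron's formula: area = √(237.05·74.55·99.45·63.05) ≈ 10527.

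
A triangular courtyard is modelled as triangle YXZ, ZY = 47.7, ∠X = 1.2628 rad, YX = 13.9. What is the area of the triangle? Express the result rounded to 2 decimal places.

area ≈ 331.40

Law of sines: sin Z = YX·sin X/ZY ≈ 0.27769.
Since ZY ≥ YX, only the acute value applies: ∠Z ≈ 0.2814 rad.
Then ∠Y = π − ∠X − ∠Z ≈ 1.5974 rad.
Law of sines gives XZ = ZY·sin Y/sin X ≈ 50.038.
Area = ½·ZY·YX·sin Y ≈ 331.4.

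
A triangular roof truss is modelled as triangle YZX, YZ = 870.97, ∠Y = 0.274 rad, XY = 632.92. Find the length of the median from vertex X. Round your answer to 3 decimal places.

By the law of cosines, ZX² = XY² + YZ² − 2·XY·YZ·cos Y = 97795, so ZX ≈ 312.72.
Median from X: ½√(2·ZX² + 2·XY² − YZ²) ≈ 244.02.

m_X ≈ 244.017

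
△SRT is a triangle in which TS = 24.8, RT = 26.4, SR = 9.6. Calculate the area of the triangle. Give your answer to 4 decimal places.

Semiperimeter s = (26.4 + 24.8 + 9.6)/2 = 30.4.
Heron's formula: area = √(30.4·4·5.6·20.8) ≈ 119.01.

area ≈ 119.0125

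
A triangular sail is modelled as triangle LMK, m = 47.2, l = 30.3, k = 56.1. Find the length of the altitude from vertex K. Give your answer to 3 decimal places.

h_K ≈ 25.493

Semiperimeter s = (30.3 + 47.2 + 56.1)/2 = 66.8.
Heron's formula: area = √(66.8·36.5·19.6·10.7) ≈ 715.08.
The altitude from K has length 2·area/k ≈ 25.493.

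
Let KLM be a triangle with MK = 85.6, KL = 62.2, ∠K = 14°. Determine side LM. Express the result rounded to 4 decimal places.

By the law of cosines, LM² = MK² + KL² − 2·MK·KL·cos K = 863.87, so LM ≈ 29.392.

29.3917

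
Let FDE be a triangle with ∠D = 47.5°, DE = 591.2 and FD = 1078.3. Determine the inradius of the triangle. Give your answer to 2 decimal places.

r ≈ 189.80

By the law of cosines, EF² = FD² + DE² − 2·FD·DE·cos D = 6.5088e+05, so EF ≈ 806.77.
Area = ½·FD·DE·sin D ≈ 2.35e+05.
Semiperimeter s = (591.2+806.77+1078.3)/2 = 1238.1.
Inradius = area/s = 2.35e+05/1238.1 ≈ 189.8.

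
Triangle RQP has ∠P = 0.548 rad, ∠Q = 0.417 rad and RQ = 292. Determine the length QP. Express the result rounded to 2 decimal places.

460.74

The third angle is ∠R = π − ∠Q − ∠P = 2.177 rad.
Law of sines: QP = RQ·sin R/sin P ≈ 460.74.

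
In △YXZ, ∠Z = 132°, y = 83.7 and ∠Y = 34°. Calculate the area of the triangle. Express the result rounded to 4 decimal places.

The third angle is ∠X = 180° − ∠Z − ∠Y = 14.00°.
Law of sines: x = y·sin X/sin Y ≈ 36.211.
Law of sines: z = y·sin Z/sin Y ≈ 111.23.
Area = ½·y·x·sin Z ≈ 1126.2.

area ≈ 1126.1802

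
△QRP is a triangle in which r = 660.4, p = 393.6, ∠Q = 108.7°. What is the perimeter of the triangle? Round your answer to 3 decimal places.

By the law of cosines, q² = r² + p² − 2·r·p·cos Q = 7.5773e+05, so q ≈ 870.47.
Semiperimeter s = (870.47+660.4+393.6)/2 = 962.24.
Perimeter = 870.47 + 660.4 + 393.6 = 1924.5.

perimeter ≈ 1924.474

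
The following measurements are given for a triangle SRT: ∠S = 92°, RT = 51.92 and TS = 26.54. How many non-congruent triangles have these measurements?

1

TS·sin S = 26.54·sin(92°) ≈ 26.52.
Since ∠S is not acute, a triangle exists only if RT > TS; here RT > TS, so there is exactly one triangle.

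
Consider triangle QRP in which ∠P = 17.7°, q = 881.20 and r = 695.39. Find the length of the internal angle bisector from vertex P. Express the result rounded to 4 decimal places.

By the law of cosines, p² = q² + r² − 2·q·r·cos P = 92541, so p ≈ 304.21.
The bisector from P has length 2·q·r·cos(∠P/2)/(q+r) ≈ 768.09.

768.0909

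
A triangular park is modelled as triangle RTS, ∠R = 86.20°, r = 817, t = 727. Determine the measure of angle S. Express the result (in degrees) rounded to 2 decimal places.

Law of sines: sin T = t·sin R/r ≈ 0.88788.
Since r ≥ t, only the acute value applies: ∠T ≈ 62.61°.
Then ∠S = 180° − ∠R − ∠T ≈ 31.19°.

∠S ≈ 31.19°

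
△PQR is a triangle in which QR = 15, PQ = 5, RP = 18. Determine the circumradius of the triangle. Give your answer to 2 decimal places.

10.35

By the law of cosines, cos P = (RP² + PQ² − QR²) / (2·RP·PQ) ≈ 0.68889, so ∠P ≈ 46.46°.
Circumradius = QR/(2 sin P) ≈ 10.347.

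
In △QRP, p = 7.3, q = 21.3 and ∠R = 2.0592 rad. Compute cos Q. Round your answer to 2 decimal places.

0.68

By the law of cosines, r² = p² + q² − 2·p·q·cos R = 652.9, so r ≈ 25.552.
Law of cosines again: cos Q = (r² + p² − q²)/(2·r·p) ≈ 0.67683, so ∠Q ≈ 0.8273 rad.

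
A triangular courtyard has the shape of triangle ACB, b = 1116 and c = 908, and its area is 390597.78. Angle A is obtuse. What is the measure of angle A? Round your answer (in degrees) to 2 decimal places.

From area = ½·c·b·sin A, we get sin A = 2·area/(c·b) ≈ 0.77092.
Taking the obtuse solution, ∠A ≈ 129.56°.

129.56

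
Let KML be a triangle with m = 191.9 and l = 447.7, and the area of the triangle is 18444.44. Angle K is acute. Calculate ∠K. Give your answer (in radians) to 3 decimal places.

∠K ≈ 0.444 rad

From area = ½·m·l·sin K, we get sin K = 2·area/(m·l) ≈ 0.42937.
Taking the acute solution, ∠K ≈ 0.444 rad.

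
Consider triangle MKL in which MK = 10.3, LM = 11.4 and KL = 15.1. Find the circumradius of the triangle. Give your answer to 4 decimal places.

7.5544

By the law of cosines, cos M = (LM² + MK² − KL²) / (2·LM·MK) ≈ 0.03424, so ∠M ≈ 88.04°.
Circumradius = KL/(2 sin M) ≈ 7.5544.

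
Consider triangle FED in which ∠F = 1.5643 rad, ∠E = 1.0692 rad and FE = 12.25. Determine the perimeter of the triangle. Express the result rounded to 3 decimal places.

perimeter ≈ 59.506

The third angle is ∠D = π − ∠F − ∠E = 0.5081 rad.
Law of sines: ED = FE·sin F/sin D ≈ 25.179.
Law of sines: DF = FE·sin E/sin D ≈ 22.078.
Semiperimeter s = (25.179+22.078+12.25)/2 = 29.753.
Perimeter = 25.179 + 22.078 + 12.25 = 59.506.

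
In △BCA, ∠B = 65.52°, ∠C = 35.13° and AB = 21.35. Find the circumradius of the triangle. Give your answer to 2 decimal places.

R ≈ 18.55

The third angle is ∠A = 180° − ∠B − ∠C = 79.35°.
Law of sines: CA = AB·sin B/sin C ≈ 33.767.
Law of sines: BC = AB·sin A/sin C ≈ 36.463.
Circumradius = AB/(2 sin C) ≈ 18.551.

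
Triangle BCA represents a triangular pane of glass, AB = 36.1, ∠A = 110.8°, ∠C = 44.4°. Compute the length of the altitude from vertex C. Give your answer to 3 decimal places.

20.232

The third angle is ∠B = 180° − ∠C − ∠A = 24.80°.
Law of sines: CA = AB·sin B/sin C ≈ 21.642.
Law of sines: BC = AB·sin A/sin C ≈ 48.233.
Area = ½·AB·CA·sin A ≈ 365.18.
The altitude from C has length 2·area/AB ≈ 20.232.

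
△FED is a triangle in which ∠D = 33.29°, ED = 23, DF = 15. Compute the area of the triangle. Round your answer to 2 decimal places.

area ≈ 94.68

Area = ½·ED·DF·sin D ≈ 94.681.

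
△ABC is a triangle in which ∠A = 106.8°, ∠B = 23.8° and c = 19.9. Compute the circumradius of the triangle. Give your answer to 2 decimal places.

The third angle is ∠C = 180° − ∠A − ∠B = 49.40°.
Law of sines: a = c·sin A/sin C ≈ 25.091.
Law of sines: b = c·sin B/sin C ≈ 10.577.
Circumradius = c/(2 sin C) ≈ 13.105.

R ≈ 13.10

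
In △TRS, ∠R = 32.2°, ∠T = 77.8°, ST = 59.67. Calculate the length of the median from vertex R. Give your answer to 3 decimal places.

The third angle is ∠S = 180° − ∠T − ∠R = 70.00°.
Law of sines: RS = ST·sin T/sin R ≈ 109.45.
Law of sines: TR = ST·sin S/sin R ≈ 105.22.
Median from R: ½√(2·TR² + 2·RS² − ST²) ≈ 103.13.

m_R ≈ 103.128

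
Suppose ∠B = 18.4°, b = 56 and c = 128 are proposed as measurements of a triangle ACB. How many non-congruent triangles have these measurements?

2

c·sin B = 128·sin(18.4°) ≈ 40.4.
Since c sin B < b < c (40.4 < 56 < 128), two triangles exist.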